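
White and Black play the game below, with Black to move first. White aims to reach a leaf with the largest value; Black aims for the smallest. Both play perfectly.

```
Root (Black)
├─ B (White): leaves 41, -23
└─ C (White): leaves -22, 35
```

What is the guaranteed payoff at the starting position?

B (White): max(41, -23) = 41
C (White): max(-22, 35) = 35
Root (Black): min(41, 35) = 35

35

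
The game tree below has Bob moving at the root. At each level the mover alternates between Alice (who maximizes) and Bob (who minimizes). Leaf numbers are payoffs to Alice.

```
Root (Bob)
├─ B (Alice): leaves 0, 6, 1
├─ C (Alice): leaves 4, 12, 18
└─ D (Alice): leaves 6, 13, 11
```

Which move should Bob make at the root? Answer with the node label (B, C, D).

B (Alice): max(0, 6, 1) = 6
C (Alice): max(4, 12, 18) = 18
D (Alice): max(6, 13, 11) = 13
Root (Bob): min(6, 18, 13) = 6
Bob picks the child with the lowest value: B (value 6).

B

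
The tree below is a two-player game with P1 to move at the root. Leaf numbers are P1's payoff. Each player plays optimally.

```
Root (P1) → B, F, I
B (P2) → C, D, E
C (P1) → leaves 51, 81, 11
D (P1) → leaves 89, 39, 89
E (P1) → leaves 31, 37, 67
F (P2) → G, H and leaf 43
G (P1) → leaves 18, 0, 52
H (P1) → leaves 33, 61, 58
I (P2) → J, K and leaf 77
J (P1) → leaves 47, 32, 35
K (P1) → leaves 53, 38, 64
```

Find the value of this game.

C (P1): max(51, 81, 11) = 81
D (P1): max(89, 39, 89) = 89
E (P1): max(31, 37, 67) = 67
B (P2): min(81, 89, 67) = 67
G (P1): max(18, 0, 52) = 52
H (P1): max(33, 61, 58) = 61
F (P2): min(52, 61, 43) = 43
J (P1): max(47, 32, 35) = 47
K (P1): max(53, 38, 64) = 64
I (P2): min(47, 64, 77) = 47
Root (P1): max(67, 43, 47) = 67

67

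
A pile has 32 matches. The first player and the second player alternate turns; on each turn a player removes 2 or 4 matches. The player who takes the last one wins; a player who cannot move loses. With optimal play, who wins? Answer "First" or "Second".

First

W/L table (W = player to move can force a win):
i:   0  1  2  3  4  5  6  7  8  9 10 11 12 13 14 15 16 17 18 19 20 21 22 23 24 25 26 27 28 29 30 31 32
     L  L  W  W  W  W  L  L  W  W  W  W  L  L  W  W  W  W  L  L  W  W  W  W  L  L  W  W  W  W  L  L  W
Position 32 is W, so the first player wins.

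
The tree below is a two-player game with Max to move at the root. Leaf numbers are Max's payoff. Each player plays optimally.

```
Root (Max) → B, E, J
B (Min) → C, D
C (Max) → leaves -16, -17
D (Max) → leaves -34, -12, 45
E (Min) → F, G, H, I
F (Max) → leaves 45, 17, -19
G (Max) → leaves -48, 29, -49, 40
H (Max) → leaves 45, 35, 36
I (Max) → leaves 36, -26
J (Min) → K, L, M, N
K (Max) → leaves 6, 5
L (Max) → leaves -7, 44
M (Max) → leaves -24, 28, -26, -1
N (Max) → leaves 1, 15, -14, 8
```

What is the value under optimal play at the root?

36

C (Max): max(-16, -17) = -16
D (Max): max(-34, -12, 45) = 45
B (Min): min(-16, 45) = -16
F (Max): max(45, 17, -19) = 45
G (Max): max(-48, 29, -49, 40) = 40
H (Max): max(45, 35, 36) = 45
I (Max): max(36, -26) = 36
E (Min): min(45, 40, 45, 36) = 36
K (Max): max(6, 5) = 6
L (Max): max(-7, 44) = 44
M (Max): max(-24, 28, -26, -1) = 28
N (Max): max(1, 15, -14, 8) = 15
J (Min): min(6, 44, 28, 15) = 6
Root (Max): max(-16, 36, 6) = 36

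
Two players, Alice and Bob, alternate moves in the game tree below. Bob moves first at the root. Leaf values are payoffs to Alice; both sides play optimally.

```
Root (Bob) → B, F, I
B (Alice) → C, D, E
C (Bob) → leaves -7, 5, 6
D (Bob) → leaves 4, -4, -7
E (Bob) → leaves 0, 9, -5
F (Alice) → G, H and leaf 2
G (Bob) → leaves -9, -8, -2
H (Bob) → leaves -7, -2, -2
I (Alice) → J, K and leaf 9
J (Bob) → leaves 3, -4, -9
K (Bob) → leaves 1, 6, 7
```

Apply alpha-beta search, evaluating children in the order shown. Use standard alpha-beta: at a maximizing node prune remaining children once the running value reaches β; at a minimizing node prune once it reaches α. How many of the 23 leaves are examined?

C [α=-∞,β=+∞]: v=-7
D [α=-7,β=+∞]: v=-7
E [α=-7,β=+∞]: v=-5
B [α=-∞,β=+∞]: v=-5
G [α=-∞,β=-5]: v=-9
H [α=-9,β=-5]: v=-7
F [α=-∞,β=-5]: v=2
J [α=-∞,β=-5]: v=-9
K [α=-9,β=-5]: v=1
I [α=-∞,β=-5]: v=1 after child 2 ≥ β → β-cutoff, skip 1
Root [α=-∞,β=+∞]: v=-5
Leaves evaluated: 22 of 23.

22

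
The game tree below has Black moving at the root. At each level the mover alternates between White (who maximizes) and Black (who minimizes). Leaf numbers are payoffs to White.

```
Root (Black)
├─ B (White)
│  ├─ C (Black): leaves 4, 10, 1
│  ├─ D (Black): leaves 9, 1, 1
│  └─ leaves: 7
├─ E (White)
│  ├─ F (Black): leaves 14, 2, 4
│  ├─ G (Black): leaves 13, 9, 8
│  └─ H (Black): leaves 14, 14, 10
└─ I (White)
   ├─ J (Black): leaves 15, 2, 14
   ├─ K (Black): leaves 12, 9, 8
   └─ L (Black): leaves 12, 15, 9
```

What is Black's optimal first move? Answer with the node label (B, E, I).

B

C (Black): min(4, 10, 1) = 1
D (Black): min(9, 1, 1) = 1
B (White): max(1, 1, 7) = 7
F (Black): min(14, 2, 4) = 2
G (Black): min(13, 9, 8) = 8
H (Black): min(14, 14, 10) = 10
E (White): max(2, 8, 10) = 10
J (Black): min(15, 2, 14) = 2
K (Black): min(12, 9, 8) = 8
L (Black): min(12, 15, 9) = 9
I (White): max(2, 8, 9) = 9
Root (Black): min(7, 10, 9) = 7
Black picks the child with the lowest value: B (value 7).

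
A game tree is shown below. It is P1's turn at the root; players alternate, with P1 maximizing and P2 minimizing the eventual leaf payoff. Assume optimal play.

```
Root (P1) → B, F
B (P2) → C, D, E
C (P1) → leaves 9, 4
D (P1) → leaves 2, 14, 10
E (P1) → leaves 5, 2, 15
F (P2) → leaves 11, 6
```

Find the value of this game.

9

C (P1): max(9, 4) = 9
D (P1): max(2, 14, 10) = 14
E (P1): max(5, 2, 15) = 15
B (P2): min(9, 14, 15) = 9
F (P2): min(11, 6) = 6
Root (P1): max(9, 6) = 9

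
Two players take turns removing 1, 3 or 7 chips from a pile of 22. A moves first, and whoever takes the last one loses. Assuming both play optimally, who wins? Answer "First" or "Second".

Positions where the player to move wins (W) vs loses (L):
i:   0  1  2  3  4  5  6  7  8  9 10 11 12 13 14 15 16 17 18 19 20 21 22
     W  L  W  L  W  L  W  L  W  L  W  L  W  L  W  L  W  L  W  L  W  L  W
Position 22 is W, so the first player wins.

First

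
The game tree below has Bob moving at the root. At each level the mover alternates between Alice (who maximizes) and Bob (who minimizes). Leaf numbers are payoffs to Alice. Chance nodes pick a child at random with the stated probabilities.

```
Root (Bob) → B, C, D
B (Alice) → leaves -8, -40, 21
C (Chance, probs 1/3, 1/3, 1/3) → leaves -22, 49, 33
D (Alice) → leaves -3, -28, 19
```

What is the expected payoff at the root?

B (Alice): max(-8, -40, 21) = 21
C (Chance): 1/3·-22 + 1/3·49 + 1/3·33 = 20
D (Alice): max(-3, -28, 19) = 19
Root (Bob): min(21, 20, 19) = 19

19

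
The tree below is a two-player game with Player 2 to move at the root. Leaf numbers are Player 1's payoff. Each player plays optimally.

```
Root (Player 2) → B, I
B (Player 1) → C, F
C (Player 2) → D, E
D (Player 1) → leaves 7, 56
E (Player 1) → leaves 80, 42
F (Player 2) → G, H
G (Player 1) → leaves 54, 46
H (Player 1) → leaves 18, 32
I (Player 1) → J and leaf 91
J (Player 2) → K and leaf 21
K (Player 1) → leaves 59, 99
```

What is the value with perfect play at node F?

G: max(54, 46) = 54
H: max(18, 32) = 32
F: min(54, 32) = 32

32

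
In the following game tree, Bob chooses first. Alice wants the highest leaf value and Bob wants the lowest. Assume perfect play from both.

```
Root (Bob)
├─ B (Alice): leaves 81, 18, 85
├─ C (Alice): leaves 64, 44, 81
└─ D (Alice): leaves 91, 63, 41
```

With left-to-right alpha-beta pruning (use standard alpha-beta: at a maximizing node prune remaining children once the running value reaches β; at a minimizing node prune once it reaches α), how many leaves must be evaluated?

B [α=-∞,β=+∞]: v=85
C [α=-∞,β=85]: v=81
D [α=-∞,β=81]: v=91 after child 1 ≥ β → β-cutoff, skip 2
Root [α=-∞,β=+∞]: v=81
Leaves evaluated: 7 of 9.

7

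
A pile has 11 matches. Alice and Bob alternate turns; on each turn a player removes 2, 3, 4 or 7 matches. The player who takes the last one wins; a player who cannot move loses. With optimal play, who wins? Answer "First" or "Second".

Positions where the player to move wins (W) vs loses (L):
i:   0  1  2  3  4  5  6  7  8  9 10 11
     L  L  W  W  W  W  L  W  W  W  W  L
Position 11 is L, so the second player wins.

Second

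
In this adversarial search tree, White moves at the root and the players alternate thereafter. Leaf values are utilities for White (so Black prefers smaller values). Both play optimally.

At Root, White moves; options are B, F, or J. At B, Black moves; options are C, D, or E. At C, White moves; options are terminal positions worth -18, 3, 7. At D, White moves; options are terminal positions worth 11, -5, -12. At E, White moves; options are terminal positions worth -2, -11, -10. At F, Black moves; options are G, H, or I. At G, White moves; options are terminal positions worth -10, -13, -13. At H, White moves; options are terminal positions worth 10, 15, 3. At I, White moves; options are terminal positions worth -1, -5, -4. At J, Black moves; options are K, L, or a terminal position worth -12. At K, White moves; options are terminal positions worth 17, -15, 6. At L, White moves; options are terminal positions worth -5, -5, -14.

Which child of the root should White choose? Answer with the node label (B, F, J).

B

C (White): max(-18, 3, 7) = 7
D (White): max(11, -5, -12) = 11
E (White): max(-2, -11, -10) = -2
B (Black): min(7, 11, -2) = -2
G (White): max(-10, -13, -13) = -10
H (White): max(10, 15, 3) = 15
I (White): max(-1, -5, -4) = -1
F (Black): min(-10, 15, -1) = -10
K (White): max(17, -15, 6) = 17
L (White): max(-5, -5, -14) = -5
J (Black): min(17, -5, -12) = -12
Root (White): max(-2, -10, -12) = -2
White picks the child with the highest value: B (value -2).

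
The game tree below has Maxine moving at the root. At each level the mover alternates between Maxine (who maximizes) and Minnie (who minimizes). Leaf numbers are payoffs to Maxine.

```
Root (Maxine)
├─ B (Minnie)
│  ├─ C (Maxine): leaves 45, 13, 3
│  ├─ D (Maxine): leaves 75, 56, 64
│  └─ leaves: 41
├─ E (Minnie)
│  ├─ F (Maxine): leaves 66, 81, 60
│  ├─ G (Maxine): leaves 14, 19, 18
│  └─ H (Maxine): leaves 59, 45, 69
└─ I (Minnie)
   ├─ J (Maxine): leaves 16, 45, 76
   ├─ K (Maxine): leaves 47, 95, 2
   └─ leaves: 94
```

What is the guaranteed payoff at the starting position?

76

C (Maxine): max(45, 13, 3) = 45
D (Maxine): max(75, 56, 64) = 75
B (Minnie): min(45, 75, 41) = 41
F (Maxine): max(66, 81, 60) = 81
G (Maxine): max(14, 19, 18) = 19
H (Maxine): max(59, 45, 69) = 69
E (Minnie): min(81, 19, 69) = 19
J (Maxine): max(16, 45, 76) = 76
K (Maxine): max(47, 95, 2) = 95
I (Minnie): min(76, 95, 94) = 76
Root (Maxine): max(41, 19, 76) = 76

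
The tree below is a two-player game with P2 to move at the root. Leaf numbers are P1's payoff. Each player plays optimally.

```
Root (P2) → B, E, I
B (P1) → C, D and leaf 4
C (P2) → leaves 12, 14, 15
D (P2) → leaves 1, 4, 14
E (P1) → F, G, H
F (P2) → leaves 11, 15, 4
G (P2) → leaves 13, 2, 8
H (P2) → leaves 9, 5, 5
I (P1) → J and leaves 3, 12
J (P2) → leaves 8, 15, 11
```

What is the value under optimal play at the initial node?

C (P2): min(12, 14, 15) = 12
D (P2): min(1, 4, 14) = 1
B (P1): max(12, 1, 4) = 12
F (P2): min(11, 15, 4) = 4
G (P2): min(13, 2, 8) = 2
H (P2): min(9, 5, 5) = 5
E (P1): max(4, 2, 5) = 5
J (P2): min(8, 15, 11) = 8
I (P1): max(8, 3, 12) = 12
Root (P2): min(12, 5, 12) = 5

5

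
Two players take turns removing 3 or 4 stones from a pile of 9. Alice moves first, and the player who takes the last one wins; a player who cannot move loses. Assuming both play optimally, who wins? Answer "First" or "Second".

Second

i:   0  1  2  3  4  5  6  7  8  9
     L  L  L  W  W  W  W  L  L  L
Position 9 is L, so the second player wins.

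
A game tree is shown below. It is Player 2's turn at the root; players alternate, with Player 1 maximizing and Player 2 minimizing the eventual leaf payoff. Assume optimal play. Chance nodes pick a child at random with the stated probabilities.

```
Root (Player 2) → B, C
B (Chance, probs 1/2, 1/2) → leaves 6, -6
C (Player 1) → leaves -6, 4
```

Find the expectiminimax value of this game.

0

B (Chance): 1/2·6 + 1/2·-6 = 0
C (Player 1): max(-6, 4) = 4
Root (Player 2): min(0, 4) = 0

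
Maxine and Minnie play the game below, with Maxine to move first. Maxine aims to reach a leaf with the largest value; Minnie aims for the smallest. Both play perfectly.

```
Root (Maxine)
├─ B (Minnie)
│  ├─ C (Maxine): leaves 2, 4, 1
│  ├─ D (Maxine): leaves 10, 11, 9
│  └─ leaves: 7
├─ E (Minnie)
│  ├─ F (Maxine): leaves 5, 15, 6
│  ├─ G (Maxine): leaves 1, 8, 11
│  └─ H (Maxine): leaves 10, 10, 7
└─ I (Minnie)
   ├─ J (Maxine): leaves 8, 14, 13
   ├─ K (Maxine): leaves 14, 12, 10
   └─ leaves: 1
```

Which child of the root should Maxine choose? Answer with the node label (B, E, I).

E

C (Maxine): max(2, 4, 1) = 4
D (Maxine): max(10, 11, 9) = 11
B (Minnie): min(4, 11, 7) = 4
F (Maxine): max(5, 15, 6) = 15
G (Maxine): max(1, 8, 11) = 11
H (Maxine): max(10, 10, 7) = 10
E (Minnie): min(15, 11, 10) = 10
J (Maxine): max(8, 14, 13) = 14
K (Maxine): max(14, 12, 10) = 14
I (Minnie): min(14, 14, 1) = 1
Root (Maxine): max(4, 10, 1) = 10
Maxine picks the child with the highest value: E (value 10).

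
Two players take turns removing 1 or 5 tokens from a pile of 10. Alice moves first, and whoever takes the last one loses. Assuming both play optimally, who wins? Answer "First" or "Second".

Compute winning (W) and losing (L) positions by backward induction:
i:   0  1  2  3  4  5  6  7  8  9 10
     W  L  W  L  W  L  W  L  W  L  W
Position 10 is W, so the first player wins.

First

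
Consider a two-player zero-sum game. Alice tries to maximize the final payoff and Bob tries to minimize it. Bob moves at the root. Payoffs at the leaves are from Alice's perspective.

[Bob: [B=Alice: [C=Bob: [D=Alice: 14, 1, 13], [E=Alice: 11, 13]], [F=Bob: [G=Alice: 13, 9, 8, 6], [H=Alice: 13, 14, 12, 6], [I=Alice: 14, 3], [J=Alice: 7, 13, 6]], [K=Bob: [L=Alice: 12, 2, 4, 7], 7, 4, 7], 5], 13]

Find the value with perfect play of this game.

D (Alice): max(14, 1, 13) = 14
E (Alice): max(11, 13) = 13
C (Bob): min(14, 13) = 13
G (Alice): max(13, 9, 8, 6) = 13
H (Alice): max(13, 14, 12, 6) = 14
I (Alice): max(14, 3) = 14
J (Alice): max(7, 13, 6) = 13
F (Bob): min(13, 14, 14, 13) = 13
L (Alice): max(12, 2, 4, 7) = 12
K (Bob): min(12, 7, 4, 7) = 4
B (Alice): max(13, 13, 4, 5) = 13
Root (Bob): min(13, 13) = 13

13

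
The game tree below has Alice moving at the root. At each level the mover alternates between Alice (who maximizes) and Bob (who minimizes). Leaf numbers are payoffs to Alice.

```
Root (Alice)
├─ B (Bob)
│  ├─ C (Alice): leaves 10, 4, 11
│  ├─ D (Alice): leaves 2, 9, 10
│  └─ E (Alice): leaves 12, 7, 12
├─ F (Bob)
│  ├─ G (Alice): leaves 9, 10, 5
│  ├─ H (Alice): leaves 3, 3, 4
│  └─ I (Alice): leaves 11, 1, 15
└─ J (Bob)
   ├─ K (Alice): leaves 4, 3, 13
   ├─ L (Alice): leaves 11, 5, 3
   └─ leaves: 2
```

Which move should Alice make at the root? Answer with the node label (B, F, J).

C (Alice): max(10, 4, 11) = 11
D (Alice): max(2, 9, 10) = 10
E (Alice): max(12, 7, 12) = 12
B (Bob): min(11, 10, 12) = 10
G (Alice): max(9, 10, 5) = 10
H (Alice): max(3, 3, 4) = 4
I (Alice): max(11, 1, 15) = 15
F (Bob): min(10, 4, 15) = 4
K (Alice): max(4, 3, 13) = 13
L (Alice): max(11, 5, 3) = 11
J (Bob): min(13, 11, 2) = 2
Root (Alice): max(10, 4, 2) = 10
Alice picks the child with the highest value: B (value 10).

B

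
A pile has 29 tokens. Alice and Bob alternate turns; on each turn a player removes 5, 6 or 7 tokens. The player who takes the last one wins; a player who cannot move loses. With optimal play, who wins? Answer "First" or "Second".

Mark each pile size as W (mover wins) or L (mover loses):
i:   0  1  2  3  4  5  6  7  8  9 10 11 12 13 14 15 16 17 18 19 20 21 22 23 24 25 26 27 28 29
     L  L  L  L  L  W  W  W  W  W  W  W  L  L  L  L  L  W  W  W  W  W  W  W  L  L  L  L  L  W
Position 29 is W, so the first player wins.

First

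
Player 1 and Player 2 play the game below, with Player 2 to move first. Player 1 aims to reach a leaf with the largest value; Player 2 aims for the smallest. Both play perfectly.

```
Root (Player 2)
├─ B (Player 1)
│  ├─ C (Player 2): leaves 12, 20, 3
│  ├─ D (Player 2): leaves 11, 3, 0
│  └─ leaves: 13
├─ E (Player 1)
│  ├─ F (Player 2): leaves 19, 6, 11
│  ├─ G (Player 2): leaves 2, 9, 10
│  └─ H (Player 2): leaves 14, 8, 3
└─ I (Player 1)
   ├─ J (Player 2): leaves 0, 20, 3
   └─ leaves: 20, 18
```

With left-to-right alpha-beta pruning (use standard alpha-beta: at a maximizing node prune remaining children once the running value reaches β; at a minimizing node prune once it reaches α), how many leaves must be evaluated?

17

C [α=-∞,β=+∞]: v=3
D [α=3,β=+∞]: v=3 after child 2 ≤ α → α-cutoff, skip 1
B [α=-∞,β=+∞]: v=13
F [α=-∞,β=13]: v=6
G [α=6,β=13]: v=2 after child 1 ≤ α → α-cutoff, skip 2
H [α=6,β=13]: v=3
E [α=-∞,β=13]: v=6
J [α=-∞,β=6]: v=0
I [α=-∞,β=6]: v=20 after child 2 ≥ β → β-cutoff, skip 1
Root [α=-∞,β=+∞]: v=6
Leaves evaluated: 17 of 21.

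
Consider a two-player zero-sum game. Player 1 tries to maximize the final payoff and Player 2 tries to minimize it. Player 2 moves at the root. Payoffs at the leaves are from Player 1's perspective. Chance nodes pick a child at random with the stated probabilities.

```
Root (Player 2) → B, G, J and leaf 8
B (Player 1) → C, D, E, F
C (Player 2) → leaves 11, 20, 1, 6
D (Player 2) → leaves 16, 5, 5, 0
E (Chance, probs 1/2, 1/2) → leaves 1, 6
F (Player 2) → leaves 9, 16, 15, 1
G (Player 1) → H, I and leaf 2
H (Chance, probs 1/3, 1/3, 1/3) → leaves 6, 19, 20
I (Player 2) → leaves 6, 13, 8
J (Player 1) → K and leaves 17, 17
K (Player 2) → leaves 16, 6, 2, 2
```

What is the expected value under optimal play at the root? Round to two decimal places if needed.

3.5

C (Player 2): min(11, 20, 1, 6) = 1
D (Player 2): min(16, 5, 5, 0) = 0
E (Chance): 1/2·1 + 1/2·6 = 3.5
F (Player 2): min(9, 16, 15, 1) = 1
B (Player 1): max(1, 0, 3.5, 1) = 3.5
H (Chance): 1/3·6 + 1/3·19 + 1/3·20 = 15
I (Player 2): min(6, 13, 8) = 6
G (Player 1): max(15, 6, 2) = 15
K (Player 2): min(16, 6, 2, 2) = 2
J (Player 1): max(2, 17, 17) = 17
Root (Player 2): min(3.5, 15, 17, 8) = 3.5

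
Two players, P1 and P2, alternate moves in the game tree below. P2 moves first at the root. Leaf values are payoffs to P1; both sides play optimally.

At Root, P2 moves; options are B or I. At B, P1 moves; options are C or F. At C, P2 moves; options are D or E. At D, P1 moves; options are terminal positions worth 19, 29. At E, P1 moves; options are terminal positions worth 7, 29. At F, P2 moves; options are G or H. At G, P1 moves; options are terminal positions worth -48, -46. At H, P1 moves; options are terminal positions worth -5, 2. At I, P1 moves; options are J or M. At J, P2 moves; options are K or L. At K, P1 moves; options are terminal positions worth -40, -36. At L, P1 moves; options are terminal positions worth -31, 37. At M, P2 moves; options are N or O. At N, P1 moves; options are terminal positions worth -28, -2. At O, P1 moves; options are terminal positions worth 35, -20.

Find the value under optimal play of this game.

D (P1): max(19, 29) = 29
E (P1): max(7, 29) = 29
C (P2): min(29, 29) = 29
G (P1): max(-48, -46) = -46
H (P1): max(-5, 2) = 2
F (P2): min(-46, 2) = -46
B (P1): max(29, -46) = 29
K (P1): max(-40, -36) = -36
L (P1): max(-31, 37) = 37
J (P2): min(-36, 37) = -36
N (P1): max(-28, -2) = -2
O (P1): max(35, -20) = 35
M (P2): min(-2, 35) = -2
I (P1): max(-36, -2) = -2
Root (P2): min(29, -2) = -2

-2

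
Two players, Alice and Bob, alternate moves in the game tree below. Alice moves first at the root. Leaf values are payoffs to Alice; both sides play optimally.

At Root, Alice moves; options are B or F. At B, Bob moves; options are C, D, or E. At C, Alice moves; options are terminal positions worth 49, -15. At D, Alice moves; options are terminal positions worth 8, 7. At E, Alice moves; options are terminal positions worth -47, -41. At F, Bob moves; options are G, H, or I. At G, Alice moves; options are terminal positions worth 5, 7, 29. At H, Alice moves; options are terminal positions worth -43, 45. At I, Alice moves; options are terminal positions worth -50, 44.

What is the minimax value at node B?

C: max(49, -15) = 49
D: max(8, 7) = 8
E: max(-47, -41) = -41
B: min(49, 8, -41) = -41

-41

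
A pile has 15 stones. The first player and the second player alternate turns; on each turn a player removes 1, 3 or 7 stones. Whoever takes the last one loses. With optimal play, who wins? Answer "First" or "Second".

Second

Mark each pile size as W (mover wins) or L (mover loses):
i:   0  1  2  3  4  5  6  7  8  9 10 11 12 13 14 15
     W  L  W  L  W  L  W  L  W  L  W  L  W  L  W  L
Position 15 is L, so the second player wins.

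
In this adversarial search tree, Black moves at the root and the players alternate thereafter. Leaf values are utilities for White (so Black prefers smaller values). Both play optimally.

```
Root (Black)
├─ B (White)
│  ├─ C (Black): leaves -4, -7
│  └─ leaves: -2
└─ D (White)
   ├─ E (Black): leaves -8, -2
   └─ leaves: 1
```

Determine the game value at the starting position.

-2

C (Black): min(-4, -7) = -7
B (White): max(-7, -2) = -2
E (Black): min(-8, -2) = -8
D (White): max(-8, 1) = 1
Root (Black): min(-2, 1) = -2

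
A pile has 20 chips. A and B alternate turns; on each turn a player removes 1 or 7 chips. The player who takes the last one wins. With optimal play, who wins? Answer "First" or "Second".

Positions where the player to move wins (W) vs loses (L):
i:   0  1  2  3  4  5  6  7  8  9 10 11 12 13 14 15 16 17 18 19 20
     L  W  L  W  L  W  L  W  L  W  L  W  L  W  L  W  L  W  L  W  L
Position 20 is L, so the second player wins.

Second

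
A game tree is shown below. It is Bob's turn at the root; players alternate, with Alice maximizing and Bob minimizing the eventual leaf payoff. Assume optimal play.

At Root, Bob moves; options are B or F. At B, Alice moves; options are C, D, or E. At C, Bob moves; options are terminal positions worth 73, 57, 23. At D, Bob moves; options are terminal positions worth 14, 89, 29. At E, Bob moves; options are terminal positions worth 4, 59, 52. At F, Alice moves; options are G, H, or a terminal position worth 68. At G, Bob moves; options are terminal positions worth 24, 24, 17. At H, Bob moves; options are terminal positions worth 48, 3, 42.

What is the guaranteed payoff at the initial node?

C (Bob): min(73, 57, 23) = 23
D (Bob): min(14, 89, 29) = 14
E (Bob): min(4, 59, 52) = 4
B (Alice): max(23, 14, 4) = 23
G (Bob): min(24, 24, 17) = 17
H (Bob): min(48, 3, 42) = 3
F (Alice): max(17, 3, 68) = 68
Root (Bob): min(23, 68) = 23

23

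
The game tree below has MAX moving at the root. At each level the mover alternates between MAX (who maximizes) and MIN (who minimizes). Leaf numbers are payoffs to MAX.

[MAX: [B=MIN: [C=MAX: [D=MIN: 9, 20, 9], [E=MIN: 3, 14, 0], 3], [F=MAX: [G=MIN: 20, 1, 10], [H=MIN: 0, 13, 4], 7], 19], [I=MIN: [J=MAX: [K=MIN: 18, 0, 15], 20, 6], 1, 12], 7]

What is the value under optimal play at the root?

D (MIN): min(9, 20, 9) = 9
E (MIN): min(3, 14, 0) = 0
C (MAX): max(9, 0, 3) = 9
G (MIN): min(20, 1, 10) = 1
H (MIN): min(0, 13, 4) = 0
F (MAX): max(1, 0, 7) = 7
B (MIN): min(9, 7, 19) = 7
K (MIN): min(18, 0, 15) = 0
J (MAX): max(0, 20, 6) = 20
I (MIN): min(20, 1, 12) = 1
Root (MAX): max(7, 1, 7) = 7

7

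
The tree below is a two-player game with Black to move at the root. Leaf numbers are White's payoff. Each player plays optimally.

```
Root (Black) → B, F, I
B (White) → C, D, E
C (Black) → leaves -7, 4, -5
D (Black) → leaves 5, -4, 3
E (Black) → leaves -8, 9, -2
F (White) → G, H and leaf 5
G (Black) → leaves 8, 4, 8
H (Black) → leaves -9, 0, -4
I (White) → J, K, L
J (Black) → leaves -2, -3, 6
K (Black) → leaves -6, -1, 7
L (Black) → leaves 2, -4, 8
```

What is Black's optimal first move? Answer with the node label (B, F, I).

C (Black): min(-7, 4, -5) = -7
D (Black): min(5, -4, 3) = -4
E (Black): min(-8, 9, -2) = -8
B (White): max(-7, -4, -8) = -4
G (Black): min(8, 4, 8) = 4
H (Black): min(-9, 0, -4) = -9
F (White): max(4, -9, 5) = 5
J (Black): min(-2, -3, 6) = -3
K (Black): min(-6, -1, 7) = -6
L (Black): min(2, -4, 8) = -4
I (White): max(-3, -6, -4) = -3
Root (Black): min(-4, 5, -3) = -4
Black picks the child with the lowest value: B (value -4).

B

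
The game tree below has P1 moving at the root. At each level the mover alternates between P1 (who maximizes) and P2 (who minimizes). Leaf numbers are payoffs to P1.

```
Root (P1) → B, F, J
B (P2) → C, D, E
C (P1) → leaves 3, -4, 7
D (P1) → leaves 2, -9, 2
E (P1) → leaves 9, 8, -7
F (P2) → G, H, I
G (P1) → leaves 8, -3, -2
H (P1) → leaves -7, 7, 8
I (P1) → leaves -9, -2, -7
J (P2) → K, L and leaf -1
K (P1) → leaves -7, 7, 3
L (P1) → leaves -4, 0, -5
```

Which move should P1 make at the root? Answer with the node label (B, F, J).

C (P1): max(3, -4, 7) = 7
D (P1): max(2, -9, 2) = 2
E (P1): max(9, 8, -7) = 9
B (P2): min(7, 2, 9) = 2
G (P1): max(8, -3, -2) = 8
H (P1): max(-7, 7, 8) = 8
I (P1): max(-9, -2, -7) = -2
F (P2): min(8, 8, -2) = -2
K (P1): max(-7, 7, 3) = 7
L (P1): max(-4, 0, -5) = 0
J (P2): min(7, 0, -1) = -1
Root (P1): max(2, -2, -1) = 2
P1 picks the child with the highest value: B (value 2).

B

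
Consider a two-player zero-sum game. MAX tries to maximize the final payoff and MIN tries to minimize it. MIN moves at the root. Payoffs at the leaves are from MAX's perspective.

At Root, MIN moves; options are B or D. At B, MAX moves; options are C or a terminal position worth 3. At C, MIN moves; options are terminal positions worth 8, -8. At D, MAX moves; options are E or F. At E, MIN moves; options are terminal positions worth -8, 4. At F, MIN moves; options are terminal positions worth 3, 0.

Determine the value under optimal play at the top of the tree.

0

C (MIN): min(8, -8) = -8
B (MAX): max(-8, 3) = 3
E (MIN): min(-8, 4) = -8
F (MIN): min(3, 0) = 0
D (MAX): max(-8, 0) = 0
Root (MIN): min(3, 0) = 0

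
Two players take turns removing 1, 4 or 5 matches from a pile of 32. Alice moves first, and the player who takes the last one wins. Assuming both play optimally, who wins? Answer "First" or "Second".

W/L table (W = player to move can force a win):
i:   0  1  2  3  4  5  6  7  8  9 10 11 12 13 14 15 16 17 18 19 20 21 22 23 24 25 26 27 28 29 30 31 32
     L  W  L  W  W  W  W  W  L  W  L  W  W  W  W  W  L  W  L  W  W  W  W  W  L  W  L  W  W  W  W  W  L
Position 32 is L, so the second player wins.

Second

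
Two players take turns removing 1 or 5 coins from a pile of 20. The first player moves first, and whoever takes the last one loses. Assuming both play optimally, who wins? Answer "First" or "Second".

Compute winning (W) and losing (L) positions by backward induction:
i:   0  1  2  3  4  5  6  7  8  9 10 11 12 13 14 15 16 17 18 19 20
     W  L  W  L  W  L  W  L  W  L  W  L  W  L  W  L  W  L  W  L  W
Position 20 is W, so the first player wins.

First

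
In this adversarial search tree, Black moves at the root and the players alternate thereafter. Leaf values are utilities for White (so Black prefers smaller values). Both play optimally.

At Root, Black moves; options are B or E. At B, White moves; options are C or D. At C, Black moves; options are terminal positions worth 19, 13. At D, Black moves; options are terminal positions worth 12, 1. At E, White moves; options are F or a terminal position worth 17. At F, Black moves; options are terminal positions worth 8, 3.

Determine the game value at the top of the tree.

13

C (Black): min(19, 13) = 13
D (Black): min(12, 1) = 1
B (White): max(13, 1) = 13
F (Black): min(8, 3) = 3
E (White): max(3, 17) = 17
Root (Black): min(13, 17) = 13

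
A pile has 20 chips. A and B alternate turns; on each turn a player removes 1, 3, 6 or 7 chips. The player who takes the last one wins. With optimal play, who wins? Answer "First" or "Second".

First

Mark each pile size as W (mover wins) or L (mover loses):
i:   0  1  2  3  4  5  6  7  8  9 10 11 12 13 14 15 16 17 18 19 20
     L  W  L  W  L  W  W  W  W  W  W  W  L  W  L  W  L  W  W  W  W
Position 20 is W, so the first player wins.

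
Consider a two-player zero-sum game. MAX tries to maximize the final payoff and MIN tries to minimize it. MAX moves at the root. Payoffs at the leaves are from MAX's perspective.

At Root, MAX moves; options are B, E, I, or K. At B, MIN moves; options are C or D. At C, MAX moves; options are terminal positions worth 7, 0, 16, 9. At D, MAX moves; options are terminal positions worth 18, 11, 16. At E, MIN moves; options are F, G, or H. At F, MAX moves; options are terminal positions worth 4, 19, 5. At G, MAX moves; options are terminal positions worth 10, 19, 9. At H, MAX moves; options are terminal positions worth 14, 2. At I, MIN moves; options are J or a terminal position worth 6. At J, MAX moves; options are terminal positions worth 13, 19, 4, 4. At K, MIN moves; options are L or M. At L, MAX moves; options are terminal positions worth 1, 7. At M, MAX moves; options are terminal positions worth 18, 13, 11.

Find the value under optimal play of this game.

16

C (MAX): max(7, 0, 16, 9) = 16
D (MAX): max(18, 11, 16) = 18
B (MIN): min(16, 18) = 16
F (MAX): max(4, 19, 5) = 19
G (MAX): max(10, 19, 9) = 19
H (MAX): max(14, 2) = 14
E (MIN): min(19, 19, 14) = 14
J (MAX): max(13, 19, 4, 4) = 19
I (MIN): min(19, 6) = 6
L (MAX): max(1, 7) = 7
M (MAX): max(18, 13, 11) = 18
K (MIN): min(7, 18) = 7
Root (MAX): max(16, 14, 6, 7) = 16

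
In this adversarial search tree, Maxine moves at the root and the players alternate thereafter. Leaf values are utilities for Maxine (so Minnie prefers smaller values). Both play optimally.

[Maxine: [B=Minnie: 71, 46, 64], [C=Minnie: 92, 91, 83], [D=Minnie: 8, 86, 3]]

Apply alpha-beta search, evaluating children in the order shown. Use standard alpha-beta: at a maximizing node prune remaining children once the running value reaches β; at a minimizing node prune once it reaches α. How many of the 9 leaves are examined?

7

B [α=-∞,β=+∞]: v=46
C [α=46,β=+∞]: v=83
D [α=83,β=+∞]: v=8 after child 1 ≤ α → α-cutoff, skip 2
Root [α=-∞,β=+∞]: v=83
Leaves evaluated: 7 of 9.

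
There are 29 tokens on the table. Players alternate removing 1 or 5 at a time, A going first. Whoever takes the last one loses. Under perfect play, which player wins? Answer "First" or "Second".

Compute winning (W) and losing (L) positions by backward induction:
i:   0  1  2  3  4  5  6  7  8  9 10 11 12 13 14 15 16 17 18 19 20 21 22 23 24 25 26 27 28 29
     W  L  W  L  W  L  W  L  W  L  W  L  W  L  W  L  W  L  W  L  W  L  W  L  W  L  W  L  W  L
Position 29 is L, so the second player wins.

Second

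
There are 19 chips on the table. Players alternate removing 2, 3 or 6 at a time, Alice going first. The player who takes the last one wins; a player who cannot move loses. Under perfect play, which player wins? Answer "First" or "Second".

Second

W/L table (W = player to move can force a win):
i:   0  1  2  3  4  5  6  7  8  9 10 11 12 13 14 15 16 17 18 19
     L  L  W  W  W  L  W  W  W  L  L  W  W  W  L  W  W  W  L  L
Position 19 is L, so the second player wins.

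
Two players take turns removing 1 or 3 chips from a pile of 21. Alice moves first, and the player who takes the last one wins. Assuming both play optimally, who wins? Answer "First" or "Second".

Mark each pile size as W (mover wins) or L (mover loses):
i:   0  1  2  3  4  5  6  7  8  9 10 11 12 13 14 15 16 17 18 19 20 21
     L  W  L  W  L  W  L  W  L  W  L  W  L  W  L  W  L  W  L  W  L  W
Position 21 is W, so the first player wins.

First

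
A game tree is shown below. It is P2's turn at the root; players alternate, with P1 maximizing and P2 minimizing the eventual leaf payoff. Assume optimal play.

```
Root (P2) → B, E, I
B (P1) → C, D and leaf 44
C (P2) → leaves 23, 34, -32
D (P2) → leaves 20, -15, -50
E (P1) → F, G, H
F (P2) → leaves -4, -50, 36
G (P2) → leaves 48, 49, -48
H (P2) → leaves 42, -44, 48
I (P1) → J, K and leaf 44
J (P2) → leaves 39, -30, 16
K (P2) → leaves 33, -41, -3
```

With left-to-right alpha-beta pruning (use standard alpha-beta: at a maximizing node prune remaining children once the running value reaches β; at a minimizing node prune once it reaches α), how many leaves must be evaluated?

19

C [α=-∞,β=+∞]: v=-32
D [α=-32,β=+∞]: v=-50
B [α=-∞,β=+∞]: v=44
F [α=-∞,β=44]: v=-50
G [α=-50,β=44]: v=-48
H [α=-48,β=44]: v=-44
E [α=-∞,β=44]: v=-44
J [α=-∞,β=-44]: v=-30
I [α=-∞,β=-44]: v=-30 after child 1 ≥ β → β-cutoff, skip 2
Root [α=-∞,β=+∞]: v=-44
Leaves evaluated: 19 of 23.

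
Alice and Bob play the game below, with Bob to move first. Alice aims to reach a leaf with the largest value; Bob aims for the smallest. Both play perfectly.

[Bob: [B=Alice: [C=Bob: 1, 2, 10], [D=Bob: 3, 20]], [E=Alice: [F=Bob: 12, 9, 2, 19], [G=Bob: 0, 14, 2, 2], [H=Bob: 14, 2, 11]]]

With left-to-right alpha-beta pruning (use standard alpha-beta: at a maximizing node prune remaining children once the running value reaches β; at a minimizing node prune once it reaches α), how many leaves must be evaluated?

12

C [α=-∞,β=+∞]: v=1
D [α=1,β=+∞]: v=3
B [α=-∞,β=+∞]: v=3
F [α=-∞,β=3]: v=2
G [α=2,β=3]: v=0 after child 1 ≤ α → α-cutoff, skip 3
H [α=2,β=3]: v=2 after child 2 ≤ α → α-cutoff, skip 1
E [α=-∞,β=3]: v=2
Root [α=-∞,β=+∞]: v=2
Leaves evaluated: 12 of 16.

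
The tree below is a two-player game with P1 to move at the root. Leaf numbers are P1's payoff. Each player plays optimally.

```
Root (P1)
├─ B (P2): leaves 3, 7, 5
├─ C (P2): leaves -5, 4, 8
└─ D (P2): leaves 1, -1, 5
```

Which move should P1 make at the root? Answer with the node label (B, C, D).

B

B (P2): min(3, 7, 5) = 3
C (P2): min(-5, 4, 8) = -5
D (P2): min(1, -1, 5) = -1
Root (P1): max(3, -5, -1) = 3
P1 picks the child with the highest value: B (value 3).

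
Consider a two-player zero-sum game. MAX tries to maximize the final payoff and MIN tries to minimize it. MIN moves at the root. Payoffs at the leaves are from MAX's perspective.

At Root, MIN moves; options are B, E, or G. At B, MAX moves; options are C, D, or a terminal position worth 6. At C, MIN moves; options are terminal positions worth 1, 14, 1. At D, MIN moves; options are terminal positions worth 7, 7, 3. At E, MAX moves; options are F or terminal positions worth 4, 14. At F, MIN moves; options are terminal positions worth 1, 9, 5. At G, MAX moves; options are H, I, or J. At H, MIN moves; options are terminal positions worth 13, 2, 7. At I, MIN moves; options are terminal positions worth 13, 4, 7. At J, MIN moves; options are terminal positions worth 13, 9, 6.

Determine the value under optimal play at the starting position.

C (MIN): min(1, 14, 1) = 1
D (MIN): min(7, 7, 3) = 3
B (MAX): max(1, 3, 6) = 6
F (MIN): min(1, 9, 5) = 1
E (MAX): max(1, 4, 14) = 14
H (MIN): min(13, 2, 7) = 2
I (MIN): min(13, 4, 7) = 4
J (MIN): min(13, 9, 6) = 6
G (MAX): max(2, 4, 6) = 6
Root (MIN): min(6, 14, 6) = 6

6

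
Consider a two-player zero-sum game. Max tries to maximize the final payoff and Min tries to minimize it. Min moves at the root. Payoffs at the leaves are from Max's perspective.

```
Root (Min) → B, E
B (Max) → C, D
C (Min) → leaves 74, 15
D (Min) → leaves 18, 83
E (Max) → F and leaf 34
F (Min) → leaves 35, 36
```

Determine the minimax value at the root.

C (Min): min(74, 15) = 15
D (Min): min(18, 83) = 18
B (Max): max(15, 18) = 18
F (Min): min(35, 36) = 35
E (Max): max(35, 34) = 35
Root (Min): min(18, 35) = 18

18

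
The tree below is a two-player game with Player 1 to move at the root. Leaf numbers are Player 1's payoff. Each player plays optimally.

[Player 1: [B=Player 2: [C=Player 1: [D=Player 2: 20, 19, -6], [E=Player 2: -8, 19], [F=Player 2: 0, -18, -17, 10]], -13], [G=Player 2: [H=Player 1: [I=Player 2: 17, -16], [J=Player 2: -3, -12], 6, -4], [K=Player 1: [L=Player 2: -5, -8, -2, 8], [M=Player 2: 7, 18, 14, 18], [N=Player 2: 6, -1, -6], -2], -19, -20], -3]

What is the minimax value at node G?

I: min(17, -16) = -16
J: min(-3, -12) = -12
H: max(-16, -12, 6, -4) = 6
L: min(-5, -8, -2, 8) = -8
M: min(7, 18, 14, 18) = 7
N: min(6, -1, -6) = -6
K: max(-8, 7, -6, -2) = 7
G: min(6, 7, -19, -20) = -20

-20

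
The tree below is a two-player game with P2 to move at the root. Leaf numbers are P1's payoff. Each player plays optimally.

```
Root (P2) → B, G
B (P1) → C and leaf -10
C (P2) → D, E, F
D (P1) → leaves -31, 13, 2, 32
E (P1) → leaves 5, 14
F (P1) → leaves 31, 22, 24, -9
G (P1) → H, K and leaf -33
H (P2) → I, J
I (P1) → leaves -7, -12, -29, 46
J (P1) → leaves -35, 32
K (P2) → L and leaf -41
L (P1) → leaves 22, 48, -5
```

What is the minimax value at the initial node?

14

D (P1): max(-31, 13, 2, 32) = 32
E (P1): max(5, 14) = 14
F (P1): max(31, 22, 24, -9) = 31
C (P2): min(32, 14, 31) = 14
B (P1): max(14, -10) = 14
I (P1): max(-7, -12, -29, 46) = 46
J (P1): max(-35, 32) = 32
H (P2): min(46, 32) = 32
L (P1): max(22, 48, -5) = 48
K (P2): min(48, -41) = -41
G (P1): max(32, -41, -33) = 32
Root (P2): min(14, 32) = 14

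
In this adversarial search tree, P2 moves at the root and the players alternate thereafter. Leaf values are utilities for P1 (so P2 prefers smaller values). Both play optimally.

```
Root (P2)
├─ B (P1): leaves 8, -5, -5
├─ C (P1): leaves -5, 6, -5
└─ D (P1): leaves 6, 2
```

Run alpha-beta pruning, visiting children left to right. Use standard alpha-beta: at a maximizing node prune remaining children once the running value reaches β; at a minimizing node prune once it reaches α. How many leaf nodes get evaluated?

7

B [α=-∞,β=+∞]: v=8
C [α=-∞,β=8]: v=6
D [α=-∞,β=6]: v=6 after child 1 ≥ β → β-cutoff, skip 1
Root [α=-∞,β=+∞]: v=6
Leaves evaluated: 7 of 8.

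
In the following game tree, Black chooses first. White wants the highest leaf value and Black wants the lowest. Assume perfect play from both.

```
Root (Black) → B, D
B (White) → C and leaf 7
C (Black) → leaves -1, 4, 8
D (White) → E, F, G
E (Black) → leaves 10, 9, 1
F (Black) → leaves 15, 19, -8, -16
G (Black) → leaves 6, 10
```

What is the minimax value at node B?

7

C: min(-1, 4, 8) = -1
B: max(-1, 7) = 7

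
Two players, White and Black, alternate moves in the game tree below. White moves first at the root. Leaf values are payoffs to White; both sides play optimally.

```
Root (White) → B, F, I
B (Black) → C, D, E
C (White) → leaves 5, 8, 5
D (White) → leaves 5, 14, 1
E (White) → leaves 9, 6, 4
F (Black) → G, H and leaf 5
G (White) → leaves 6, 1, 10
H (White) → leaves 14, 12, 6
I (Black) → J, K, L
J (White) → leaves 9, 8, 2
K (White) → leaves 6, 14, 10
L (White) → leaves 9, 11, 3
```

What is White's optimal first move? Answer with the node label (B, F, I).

C (White): max(5, 8, 5) = 8
D (White): max(5, 14, 1) = 14
E (White): max(9, 6, 4) = 9
B (Black): min(8, 14, 9) = 8
G (White): max(6, 1, 10) = 10
H (White): max(14, 12, 6) = 14
F (Black): min(10, 14, 5) = 5
J (White): max(9, 8, 2) = 9
K (White): max(6, 14, 10) = 14
L (White): max(9, 11, 3) = 11
I (Black): min(9, 14, 11) = 9
Root (White): max(8, 5, 9) = 9
White picks the child with the highest value: I (value 9).

I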